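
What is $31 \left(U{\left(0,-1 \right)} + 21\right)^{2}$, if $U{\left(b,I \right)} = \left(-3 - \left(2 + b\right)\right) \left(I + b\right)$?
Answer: $20956$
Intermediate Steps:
$U{\left(b,I \right)} = \left(-5 - b\right) \left(I + b\right)$
$31 \left(U{\left(0,-1 \right)} + 21\right)^{2} = 31 \left(\left(- 0^{2} - -5 - 0 - \left(-1\right) 0\right) + 21\right)^{2} = 31 \left(\left(\left(-1\right) 0 + 5 + 0 + 0\right) + 21\right)^{2} = 31 \left(\left(0 + 5 + 0 + 0\right) + 21\right)^{2} = 31 \left(5 + 21\right)^{2} = 31 \cdot 26^{2} = 31 \cdot 676 = 20956$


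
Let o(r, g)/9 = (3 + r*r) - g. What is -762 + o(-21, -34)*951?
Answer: 4090440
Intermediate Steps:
o(r, g) = 27 - 9*g + 9*r² (o(r, g) = 9*((3 + r*r) - g) = 9*((3 + r²) - g) = 9*(3 + r² - g) = 27 - 9*g + 9*r²)
-762 + o(-21, -34)*951 = -762 + (27 - 9*(-34) + 9*(-21)²)*951 = -762 + (27 + 306 + 9*441)*951 = -762 + (27 + 306 + 3969)*951 = -762 + 4302*951 = -762 + 4091202 = 4090440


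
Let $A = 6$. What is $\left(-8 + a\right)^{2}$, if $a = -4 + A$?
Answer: $36$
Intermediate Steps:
$a = 2$ ($a = -4 + 6 = 2$)
$\left(-8 + a\right)^{2} = \left(-8 + 2\right)^{2} = \left(-6\right)^{2} = 36$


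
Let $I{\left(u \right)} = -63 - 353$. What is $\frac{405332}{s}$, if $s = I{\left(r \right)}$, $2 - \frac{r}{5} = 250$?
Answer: $- \frac{101333}{104} \approx -974.36$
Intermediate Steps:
$r = -1240$ ($r = 10 - 1250 = -1240$)
$I{\left(u \right)} = -416$
$s = -416$
$\frac{405332}{s} = \frac{405332}{-416} = 405332 \left(- \frac{1}{416}\right) = - \frac{101333}{104}$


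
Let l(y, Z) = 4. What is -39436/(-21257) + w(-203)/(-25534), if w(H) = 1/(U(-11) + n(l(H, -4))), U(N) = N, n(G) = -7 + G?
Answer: 14097444793/7598867332 ≈ 1.8552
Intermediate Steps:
w(H) = -1/14 (w(H) = 1/(-11 + (-7 + 4)) = 1/(-11 - 3) = 1/(-14) = -1/14)
-39436/(-21257) + w(-203)/(-25534) = -39436/(-21257) - 1/14/(-25534) = -39436*(-1/21257) - 1/14*(-1/25534) = 39436/21257 + 1/357476 = 14097444793/7598867332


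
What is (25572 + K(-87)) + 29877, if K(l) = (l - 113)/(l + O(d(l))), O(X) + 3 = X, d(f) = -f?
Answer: 166547/3 ≈ 55516.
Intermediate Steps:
O(X) = -3 + X
K(l) = 113/3 - l/3 (K(l) = (l - 113)/(l + (-3 - l)) = (-113 + l)/(-3) = (-113 + l)*(-⅓) = 113/3 - l/3)
(25572 + K(-87)) + 29877 = (25572 + (113/3 - ⅓*(-87))) + 29877 = (25572 + (113/3 + 29)) + 29877 = (25572 + 200/3) + 29877 = 76916/3 + 29877 = 166547/3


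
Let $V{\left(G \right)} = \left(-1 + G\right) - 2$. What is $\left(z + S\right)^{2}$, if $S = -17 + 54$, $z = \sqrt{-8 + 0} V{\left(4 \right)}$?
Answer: $1361 + 148 i \sqrt{2} \approx 1361.0 + 209.3 i$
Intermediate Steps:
$V{\left(G \right)} = -3 + G$
$z = 2 i \sqrt{2}$ ($z = \sqrt{-8 + 0} \left(-3 + 4\right) = \sqrt{-8} \cdot 1 = 2 i \sqrt{2} \cdot 1 = 2 i \sqrt{2} \approx 2.8284 i$)
$S = 37$
$\left(z + S\right)^{2} = \left(2 i \sqrt{2} + 37\right)^{2} = \left(37 + 2 i \sqrt{2}\right)^{2}$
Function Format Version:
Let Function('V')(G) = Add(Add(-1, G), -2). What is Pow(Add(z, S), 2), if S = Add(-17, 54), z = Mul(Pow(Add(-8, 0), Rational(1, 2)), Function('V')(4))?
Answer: Add(1361, Mul(148, I, Pow(2, Rational(1, 2)))) ≈ Add(1361.0, Mul(209.30, I))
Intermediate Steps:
Function('V')(G) = Add(-3, G)
z = Mul(2, I, Pow(2, Rational(1, 2))) (z = Mul(Pow(Add(-8, 0), Rational(1, 2)), Add(-3, 4)) = Mul(Pow(-8, Rational(1, 2)), 1) = Mul(Mul(2, I, Pow(2, Rational(1, 2))), 1) = Mul(2, I, Pow(2, Rational(1, 2))) ≈ Mul(2.8284, I))
S = 37
Pow(Add(z, S), 2) = Pow(Add(Mul(2, I, Pow(2, Rational(1, 2))), 37), 2) = Pow(Add(37, Mul(2, I, Pow(2, Rational(1, 2)))), 2)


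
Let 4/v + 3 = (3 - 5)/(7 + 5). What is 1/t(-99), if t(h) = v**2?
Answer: 361/576 ≈ 0.62674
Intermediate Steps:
v = -24/19 (v = 4/(-3 + (3 - 5)/(7 + 5)) = 4/(-3 - 2/12) = 4/(-3 - 2*1/12) = 4/(-3 - 1/6) = 4/(-19/6) = 4*(-6/19) = -24/19 ≈ -1.2632)
t(h) = 576/361 (t(h) = (-24/19)**2 = 576/361)
1/t(-99) = 1/(576/361) = 361/576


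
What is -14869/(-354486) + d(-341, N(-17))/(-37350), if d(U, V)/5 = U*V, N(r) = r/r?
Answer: 19329263/220667535 ≈ 0.087595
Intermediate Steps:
N(r) = 1
d(U, V) = 5*U*V (d(U, V) = 5*(U*V) = 5*U*V)
-14869/(-354486) + d(-341, N(-17))/(-37350) = -14869/(-354486) + (5*(-341)*1)/(-37350) = -14869*(-1/354486) - 1705*(-1/37350) = 14869/354486 + 341/7470 = 19329263/220667535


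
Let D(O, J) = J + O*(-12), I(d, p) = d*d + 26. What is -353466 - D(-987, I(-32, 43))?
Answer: -366360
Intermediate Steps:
I(d, p) = 26 + d**2 (I(d, p) = d**2 + 26 = 26 + d**2)
D(O, J) = J - 12*O
-353466 - D(-987, I(-32, 43)) = -353466 - ((26 + (-32)**2) - 12*(-987)) = -353466 - ((26 + 1024) + 11844) = -353466 - (1050 + 11844) = -353466 - 1*12894 = -353466 - 12894 = -366360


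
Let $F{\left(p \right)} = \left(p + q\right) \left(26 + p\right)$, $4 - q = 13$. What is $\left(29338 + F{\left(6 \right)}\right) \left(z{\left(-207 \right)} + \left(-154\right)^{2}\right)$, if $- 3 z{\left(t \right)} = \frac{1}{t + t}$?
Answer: $\frac{430665546533}{621} \approx 6.935 \cdot 10^{8}$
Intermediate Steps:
$q = -9$ ($q = 4 - 13 = -9$)
$F{\left(p \right)} = \left(-9 + p\right) \left(26 + p\right)$ ($F{\left(p \right)} = \left(p - 9\right) \left(26 + p\right) = \left(-9 + p\right) \left(26 + p\right)$)
$z{\left(t \right)} = - \frac{1}{6 t}$ ($z{\left(t \right)} = - \frac{1}{3 \left(t + t\right)} = - \frac{1}{3 \cdot 2 t} = - \frac{\frac{1}{2} \frac{1}{t}}{3} = - \frac{1}{6 t}$)
$\left(29338 + F{\left(6 \right)}\right) \left(z{\left(-207 \right)} + \left(-154\right)^{2}\right) = \left(29338 + \left(-234 + 6^{2} + 17 \cdot 6\right)\right) \left(- \frac{1}{6 \left(-207\right)} + \left(-154\right)^{2}\right) = \left(29338 + \left(-234 + 36 + 102\right)\right) \left(\left(- \frac{1}{6}\right) \left(- \frac{1}{207}\right) + 23716\right) = \left(29338 - 96\right) \left(\frac{1}{1242} + 23716\right) = 29242 \cdot \frac{29455273}{1242} = \frac{430665546533}{621}$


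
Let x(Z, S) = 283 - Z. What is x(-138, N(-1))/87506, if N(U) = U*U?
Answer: 421/87506 ≈ 0.0048111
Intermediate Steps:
N(U) = U²
x(-138, N(-1))/87506 = (283 - 1*(-138))/87506 = (283 + 138)*(1/87506) = 421*(1/87506) = 421/87506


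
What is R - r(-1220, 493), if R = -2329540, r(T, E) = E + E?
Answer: -2330526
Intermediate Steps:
r(T, E) = 2*E
R - r(-1220, 493) = -2329540 - 2*493 = -2329540 - 1*986 = -2329540 - 986 = -2330526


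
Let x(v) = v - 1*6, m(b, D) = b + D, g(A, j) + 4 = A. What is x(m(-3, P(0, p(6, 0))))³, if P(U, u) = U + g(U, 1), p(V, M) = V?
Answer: -2197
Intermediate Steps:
g(A, j) = -4 + A
P(U, u) = -4 + 2*U (P(U, u) = U + (-4 + U) = -4 + 2*U)
m(b, D) = D + b
x(v) = -6 + v (x(v) = v - 6 = -6 + v)
x(m(-3, P(0, p(6, 0))))³ = (-6 + ((-4 + 2*0) - 3))³ = (-6 + ((-4 + 0) - 3))³ = (-6 + (-4 - 3))³ = (-6 - 7)³ = (-13)³ = -2197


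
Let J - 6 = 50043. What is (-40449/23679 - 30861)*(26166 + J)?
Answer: -6188641639180/2631 ≈ -2.3522e+9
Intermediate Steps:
J = 50049 (J = 6 + 50043 = 50049)
(-40449/23679 - 30861)*(26166 + J) = (-40449/23679 - 30861)*(26166 + 50049) = (-40449*1/23679 - 30861)*76215 = (-13483/7893 - 30861)*76215 = -243599356/7893*76215 = -6188641639180/2631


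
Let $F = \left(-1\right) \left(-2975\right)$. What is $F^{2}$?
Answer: $8850625$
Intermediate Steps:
$F = 2975$
$F^{2} = 2975^{2} = 8850625$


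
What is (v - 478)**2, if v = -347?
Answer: 680625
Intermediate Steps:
(v - 478)**2 = (-347 - 478)**2 = (-825)**2 = 680625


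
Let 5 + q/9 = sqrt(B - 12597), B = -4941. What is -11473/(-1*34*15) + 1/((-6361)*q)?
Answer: 3845230206667/170928911790 + I*sqrt(17538)/1005464187 ≈ 22.496 + 1.3171e-7*I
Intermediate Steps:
q = -45 + 9*I*sqrt(17538) (q = -45 + 9*sqrt(-4941 - 12597) = -45 + 9*sqrt(-17538) = -45 + 9*(I*sqrt(17538)) = -45 + 9*I*sqrt(17538) ≈ -45.0 + 1191.9*I)
-11473/(-1*34*15) + 1/((-6361)*q) = -11473/(-1*34*15) + 1/((-6361)*(-45 + 9*I*sqrt(17538))) = -11473/((-34*15)) - 1/(6361*(-45 + 9*I*sqrt(17538))) = -11473/(-510) - 1/(6361*(-45 + 9*I*sqrt(17538))) = -11473*(-1/510) - 1/(6361*(-45 + 9*I*sqrt(17538))) = 11473/510 - 1/(6361*(-45 + 9*I*sqrt(17538)))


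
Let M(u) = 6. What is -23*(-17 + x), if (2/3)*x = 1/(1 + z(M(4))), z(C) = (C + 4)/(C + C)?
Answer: 4094/11 ≈ 372.18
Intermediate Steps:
z(C) = (4 + C)/(2*C) (z(C) = (4 + C)/((2*C)) = (4 + C)*(1/(2*C)) = (4 + C)/(2*C))
x = 9/11 (x = 3/(2*(1 + (½)*(4 + 6)/6)) = 3/(2*(1 + (½)*(⅙)*10)) = 3/(2*(1 + ⅚)) = 3/(2*(11/6)) = (3/2)*(6/11) = 9/11 ≈ 0.81818)
-23*(-17 + x) = -23*(-17 + 9/11) = -23*(-178/11) = 4094/11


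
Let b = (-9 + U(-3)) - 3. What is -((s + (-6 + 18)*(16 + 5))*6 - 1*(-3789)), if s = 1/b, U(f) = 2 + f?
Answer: -68907/13 ≈ -5300.5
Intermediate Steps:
b = -13 (b = (-9 + (2 - 3)) - 3 = (-9 - 1) - 3 = -10 - 3 = -13)
s = -1/13 (s = 1/(-13) = -1/13 ≈ -0.076923)
-((s + (-6 + 18)*(16 + 5))*6 - 1*(-3789)) = -((-1/13 + (-6 + 18)*(16 + 5))*6 - 1*(-3789)) = -((-1/13 + 12*21)*6 + 3789) = -((-1/13 + 252)*6 + 3789) = -((3275/13)*6 + 3789) = -(19650/13 + 3789) = -1*68907/13 = -68907/13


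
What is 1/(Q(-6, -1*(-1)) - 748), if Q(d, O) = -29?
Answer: -1/777 ≈ -0.0012870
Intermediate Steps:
1/(Q(-6, -1*(-1)) - 748) = 1/(-29 - 748) = 1/(-777) = -1/777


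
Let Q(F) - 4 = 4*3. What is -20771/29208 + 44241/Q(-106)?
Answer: 161482349/58416 ≈ 2764.4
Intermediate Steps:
Q(F) = 16 (Q(F) = 4 + 4*3 = 4 + 12 = 16)
-20771/29208 + 44241/Q(-106) = -20771/29208 + 44241/16 = 161482349/58416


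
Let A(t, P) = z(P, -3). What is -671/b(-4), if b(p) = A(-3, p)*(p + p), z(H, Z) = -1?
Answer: -671/8 ≈ -83.875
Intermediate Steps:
A(t, P) = -1
b(p) = -2*p (b(p) = -(p + p) = -2*p)
-671/b(-4) = -671/((-2*(-4))) = -671/8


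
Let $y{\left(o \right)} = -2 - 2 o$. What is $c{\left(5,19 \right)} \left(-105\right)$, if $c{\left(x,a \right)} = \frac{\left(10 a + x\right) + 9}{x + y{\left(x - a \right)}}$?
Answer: $- \frac{21420}{31} \approx -690.97$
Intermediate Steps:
$c{\left(x,a \right)} = \frac{9 + x + 10 a}{-2 - x + 2 a}$ ($c{\left(x,a \right)} = \frac{\left(10 a + x\right) + 9}{x - \left(2 + 2 \left(x - a\right)\right)} = \frac{\left(x + 10 a\right) + 9}{x - \left(2 - 2 a + 2 x\right)} = \frac{9 + x + 10 a}{x - \left(2 - 2 a + 2 x\right)} = \frac{9 + x + 10 a}{-2 - x + 2 a}$)
$c{\left(5,19 \right)} \left(-105\right) = \frac{-9 - 5 - 190}{2 + 5 - 38} \left(-105\right) = \frac{1}{-31} \left(-204\right) \left(-105\right) = \left(- \frac{1}{31}\right) \left(-204\right) \left(-105\right) = \frac{204}{31} \left(-105\right) = - \frac{21420}{31}$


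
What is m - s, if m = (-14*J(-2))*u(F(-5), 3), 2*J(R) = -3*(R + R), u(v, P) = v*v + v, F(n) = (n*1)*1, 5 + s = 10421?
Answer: -12096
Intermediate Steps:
s = 10416 (s = -5 + 10421 = 10416)
F(n) = n (F(n) = n*1 = n)
u(v, P) = v + v**2 (u(v, P) = v**2 + v = v + v**2)
J(R) = -3*R (J(R) = (-3*(R + R))/2 = (-6*R)/2 = -3*R)
m = -1680 (m = (-(-42)*(-2))*(-5*(1 - 5)) = (-14*6)*(-5*(-4)) = -84*20 = -1680)
m - s = -1680 - 1*10416 = -1680 - 10416 = -12096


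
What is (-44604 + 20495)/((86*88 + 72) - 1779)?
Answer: -24109/5861 ≈ -4.1135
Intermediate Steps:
(-44604 + 20495)/((86*88 + 72) - 1779) = -24109/((7568 + 72) - 1779) = -24109/(7640 - 1779) = -24109/5861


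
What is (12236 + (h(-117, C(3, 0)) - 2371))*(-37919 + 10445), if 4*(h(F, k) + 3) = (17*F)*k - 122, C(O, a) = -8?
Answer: -379402203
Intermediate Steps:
h(F, k) = -67/2 + 17*F*k/4 (h(F, k) = -3 + ((17*F)*k - 122)/4 = -3 + (17*F*k - 122)/4 = -3 + (-122 + 17*F*k)/4 = -3 + (-61/2 + 17*F*k/4) = -67/2 + 17*F*k/4)
(12236 + (h(-117, C(3, 0)) - 2371))*(-37919 + 10445) = (12236 + ((-67/2 + (17/4)*(-117)*(-8)) - 2371))*(-37919 + 10445) = (12236 + ((-67/2 + 3978) - 2371))*(-27474) = (12236 + (7889/2 - 2371))*(-27474) = (12236 + 3147/2)*(-27474) = (27619/2)*(-27474) = -379402203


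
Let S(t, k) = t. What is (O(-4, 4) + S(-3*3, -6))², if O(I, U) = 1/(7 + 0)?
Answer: 3844/49 ≈ 78.449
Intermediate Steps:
O(I, U) = ⅐ (O(I, U) = 1/7 = ⅐)
(O(-4, 4) + S(-3*3, -6))² = (⅐ - 3*3)² = (⅐ - 9)² = (-62/7)² = 3844/49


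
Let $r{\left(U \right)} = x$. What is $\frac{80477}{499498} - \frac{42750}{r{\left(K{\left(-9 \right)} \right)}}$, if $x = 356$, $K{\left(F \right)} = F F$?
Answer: $- \frac{2665611211}{22227661} \approx -119.92$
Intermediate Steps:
$K{\left(F \right)} = F^{2}$
$r{\left(U \right)} = 356$
$\frac{80477}{499498} - \frac{42750}{r{\left(K{\left(-9 \right)} \right)}} = \frac{80477}{499498} - \frac{42750}{356} = 80477 \cdot \frac{1}{499498} - \frac{21375}{178} = \frac{80477}{499498} - \frac{21375}{178} = - \frac{2665611211}{22227661}$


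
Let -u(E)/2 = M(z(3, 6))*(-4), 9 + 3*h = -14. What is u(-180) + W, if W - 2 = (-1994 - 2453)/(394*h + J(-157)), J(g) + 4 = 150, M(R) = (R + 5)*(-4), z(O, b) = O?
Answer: -2177155/8624 ≈ -252.45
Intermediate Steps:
h = -23/3 (h = -3 + (1/3)*(-14) = -3 - 14/3 = -23/3 ≈ -7.6667)
M(R) = -20 - 4*R (M(R) = (5 + R)*(-4) = -20 - 4*R)
J(g) = 146 (J(g) = -4 + 150 = 146)
u(E) = -256 (u(E) = -2*(-20 - 4*3)*(-4) = -2*(-20 - 12)*(-4) = -(-64)*(-4) = -2*128 = -256)
W = 30589/8624 (W = 2 + (-1994 - 2453)/(394*(-23/3) + 146) = 2 - 4447/(-9062/3 + 146) = 2 - 4447/(-8624/3) = 2 - 4447*(-3/8624) = 2 + 13341/8624 = 30589/8624 ≈ 3.5470)
u(-180) + W = -256 + 30589/8624 = -2177155/8624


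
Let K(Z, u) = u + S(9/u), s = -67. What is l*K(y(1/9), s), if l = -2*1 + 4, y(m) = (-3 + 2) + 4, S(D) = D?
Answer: -8996/67 ≈ -134.27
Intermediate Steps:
y(m) = 3 (y(m) = -1 + 4 = 3)
K(Z, u) = u + 9/u
l = 2 (l = -2 + 4 = 2)
l*K(y(1/9), s) = 2*(-67 + 9/(-67)) = 2*(-67 + 9*(-1/67)) = 2*(-67 - 9/67) = 2*(-4498/67) = -8996/67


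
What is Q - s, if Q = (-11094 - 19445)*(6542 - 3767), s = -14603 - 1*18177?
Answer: -84712945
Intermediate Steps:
s = -32780 (s = -14603 - 18177 = -32780)
Q = -84745725 (Q = -30539*2775 = -84745725)
Q - s = -84745725 - 1*(-32780) = -84745725 + 32780 = -84712945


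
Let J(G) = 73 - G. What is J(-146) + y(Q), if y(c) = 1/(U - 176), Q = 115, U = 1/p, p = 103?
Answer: 3969710/18127 ≈ 218.99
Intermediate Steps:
U = 1/103 ≈ 0.0097087
y(c) = -103/18127 (y(c) = 1/(1/103 - 176) = 1/(-18127/103) = -103/18127)
J(-146) + y(Q) = (73 - 1*(-146)) - 103/18127 = (73 + 146) - 103/18127 = 219 - 103/18127 = 3969710/18127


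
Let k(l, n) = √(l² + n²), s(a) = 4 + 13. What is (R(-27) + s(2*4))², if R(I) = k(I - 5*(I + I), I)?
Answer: 60067 + 918*√82 ≈ 68380.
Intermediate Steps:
s(a) = 17
R(I) = √82*√(I²) (R(I) = √((I - 5*(I + I))² + I²) = √((I - 10*I)² + I²) = √((-9*I)² + I²) = √(81*I² + I²) = √(82*I²) = √82*√(I²))
(R(-27) + s(2*4))² = (√82*√((-27)²) + 17)² = (√82*√729 + 17)² = (√82*27 + 17)² = (27*√82 + 17)² = (17 + 27*√82)²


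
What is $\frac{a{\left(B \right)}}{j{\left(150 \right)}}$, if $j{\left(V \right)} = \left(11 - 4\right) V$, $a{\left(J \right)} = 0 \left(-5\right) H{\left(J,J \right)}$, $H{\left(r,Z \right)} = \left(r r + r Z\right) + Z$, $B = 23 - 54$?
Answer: $0$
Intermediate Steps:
$B = -31$ ($B = 23 - 54 = -31$)
$H{\left(r,Z \right)} = Z + r^{2} + Z r$ ($H{\left(r,Z \right)} = \left(r^{2} + Z r\right) + Z = Z + r^{2} + Z r$)
$a{\left(J \right)} = 0$ ($a{\left(J \right)} = 0 \left(-5\right) \left(J + J^{2} + J J\right) = 0 \left(J + J^{2} + J^{2}\right) = 0 \left(J + 2 J^{2}\right) = 0$)
$j{\left(V \right)} = 7 V$
$\frac{a{\left(B \right)}}{j{\left(150 \right)}} = \frac{0}{7 \cdot 150} = \frac{0}{1050} = 0 \cdot \frac{1}{1050} = 0$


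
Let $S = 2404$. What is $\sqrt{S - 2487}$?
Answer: $i \sqrt{83} \approx 9.1104 i$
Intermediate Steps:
$\sqrt{S - 2487} = \sqrt{2404 - 2487} = \sqrt{-83} = i \sqrt{83}$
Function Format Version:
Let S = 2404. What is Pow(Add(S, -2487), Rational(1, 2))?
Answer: Mul(I, Pow(83, Rational(1, 2))) ≈ Mul(9.1104, I)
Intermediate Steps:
Pow(Add(S, -2487), Rational(1, 2)) = Pow(Add(2404, -2487), Rational(1, 2)) = Pow(-83, Rational(1, 2)) = Mul(I, Pow(83, Rational(1, 2)))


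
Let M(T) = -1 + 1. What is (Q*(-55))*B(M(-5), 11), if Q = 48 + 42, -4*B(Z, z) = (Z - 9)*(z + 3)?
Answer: -155925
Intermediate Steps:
M(T) = 0
B(Z, z) = -(-9 + Z)*(3 + z)/4 (B(Z, z) = -(Z - 9)*(z + 3)/4 = -(-9 + Z)*(3 + z)/4)
Q = 90
(Q*(-55))*B(M(-5), 11) = (90*(-55))*(27/4 - ¾*0 + (9/4)*11 - ¼*0*11) = -4950*(27/4 + 0 + 99/4 + 0) = -4950*63/2 = -155925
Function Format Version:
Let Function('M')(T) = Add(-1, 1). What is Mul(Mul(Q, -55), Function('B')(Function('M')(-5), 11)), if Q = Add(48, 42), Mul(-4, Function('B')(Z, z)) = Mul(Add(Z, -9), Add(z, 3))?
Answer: -155925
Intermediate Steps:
Function('M')(T) = 0
Function('B')(Z, z) = Mul(Rational(-1, 4), Add(-9, Z), Add(3, z)) (Function('B')(Z, z) = Mul(Rational(-1, 4), Mul(Add(Z, -9), Add(z, 3))) = Mul(Rational(-1, 4), Mul(Add(-9, Z), Add(3, z))) = Mul(Rational(-1, 4), Add(-9, Z), Add(3, z)))
Q = 90
Mul(Mul(Q, -55), Function('B')(Function('M')(-5), 11)) = Mul(Mul(90, -55), Add(Rational(27, 4), Mul(Rational(-3, 4), 0), Mul(Rational(9, 4), 11), Mul(Rational(-1, 4), 0, 11))) = Mul(-4950, Add(Rational(27, 4), 0, Rational(99, 4), 0)) = Mul(-4950, Rational(63, 2)) = -155925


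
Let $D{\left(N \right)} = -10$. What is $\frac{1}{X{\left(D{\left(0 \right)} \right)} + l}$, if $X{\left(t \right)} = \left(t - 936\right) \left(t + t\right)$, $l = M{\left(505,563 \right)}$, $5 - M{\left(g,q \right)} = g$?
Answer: $\frac{1}{18420} \approx 5.4289 \cdot 10^{-5}$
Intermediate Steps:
$M{\left(g,q \right)} = 5 - g$
$l = -500$ ($l = 5 - 505 = -500$)
$X{\left(t \right)} = 2 t \left(-936 + t\right)$ ($X{\left(t \right)} = \left(-936 + t\right) 2 t = 2 t \left(-936 + t\right)$)
$\frac{1}{X{\left(D{\left(0 \right)} \right)} + l} = \frac{1}{2 \left(-10\right) \left(-936 - 10\right) - 500} = \frac{1}{2 \left(-10\right) \left(-946\right) - 500} = \frac{1}{18920 - 500} = \frac{1}{18420}$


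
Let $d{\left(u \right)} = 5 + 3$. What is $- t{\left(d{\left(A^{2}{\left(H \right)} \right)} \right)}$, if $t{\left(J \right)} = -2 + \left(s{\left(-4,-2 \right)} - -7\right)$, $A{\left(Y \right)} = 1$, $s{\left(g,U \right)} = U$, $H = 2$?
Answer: $-3$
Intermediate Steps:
$d{\left(u \right)} = 8$
$t{\left(J \right)} = 3$ ($t{\left(J \right)} = -2 - -5 = -2 + \left(-2 + 7\right) = -2 + 5 = 3$)
$- t{\left(d{\left(A^{2}{\left(H \right)} \right)} \right)} = \left(-1\right) 3 = -3$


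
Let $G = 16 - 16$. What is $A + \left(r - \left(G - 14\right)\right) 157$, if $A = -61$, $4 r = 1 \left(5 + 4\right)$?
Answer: $\frac{9961}{4} \approx 2490.3$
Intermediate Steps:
$G = 0$ ($G = 16 - 16 = 0$)
$r = \frac{9}{4}$ ($r = \frac{1 \left(5 + 4\right)}{4} = \frac{1 \cdot 9}{4} = \frac{1}{4} \cdot 9 = \frac{9}{4} \approx 2.25$)
$A + \left(r - \left(G - 14\right)\right) 157 = -61 + \left(\frac{9}{4} - \left(0 - 14\right)\right) 157 = -61 + \left(\frac{9}{4} - -14\right) 157 = -61 + \left(\frac{9}{4} + 14\right) 157 = -61 + \frac{65}{4} \cdot 157 = -61 + \frac{10205}{4} = \frac{9961}{4}$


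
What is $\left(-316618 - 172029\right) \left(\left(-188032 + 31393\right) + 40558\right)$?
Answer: $56722632407$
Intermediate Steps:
$\left(-316618 - 172029\right) \left(\left(-188032 + 31393\right) + 40558\right) = - 488647 \left(-156639 + 40558\right) = \left(-488647\right) \left(-116081\right) = 56722632407$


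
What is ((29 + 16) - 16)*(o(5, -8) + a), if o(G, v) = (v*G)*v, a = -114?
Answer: 5974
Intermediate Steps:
o(G, v) = G*v**2 (o(G, v) = (G*v)*v = G*v**2)
((29 + 16) - 16)*(o(5, -8) + a) = ((29 + 16) - 16)*(5*(-8)**2 - 114) = (45 - 16)*(5*64 - 114) = 29*(320 - 114) = 29*206 = 5974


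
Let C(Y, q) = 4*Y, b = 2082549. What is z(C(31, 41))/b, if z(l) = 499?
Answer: 499/2082549 ≈ 0.00023961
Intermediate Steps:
z(C(31, 41))/b = 499/2082549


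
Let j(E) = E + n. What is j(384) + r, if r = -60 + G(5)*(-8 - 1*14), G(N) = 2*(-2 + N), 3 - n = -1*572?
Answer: 767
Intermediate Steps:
n = 575 (n = 3 - (-1)*572 = 3 - 1*(-572) = 3 + 572 = 575)
G(N) = -4 + 2*N
j(E) = 575 + E (j(E) = E + 575 = 575 + E)
r = -192 (r = -60 + (-4 + 2*5)*(-8 - 1*14) = -60 + (-4 + 10)*(-8 - 14) = -60 + 6*(-22) = -60 - 132 = -192)
j(384) + r = (575 + 384) - 192 = 959 - 192 = 767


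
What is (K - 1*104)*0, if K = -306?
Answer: 0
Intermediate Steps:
(K - 1*104)*0 = (-306 - 1*104)*0 = (-306 - 104)*0 = -410*0 = 0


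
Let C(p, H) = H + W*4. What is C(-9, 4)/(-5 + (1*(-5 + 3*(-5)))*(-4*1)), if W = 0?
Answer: 4/75 ≈ 0.053333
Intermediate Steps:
C(p, H) = H (C(p, H) = H + 0*4 = H + 0 = H)
C(-9, 4)/(-5 + (1*(-5 + 3*(-5)))*(-4*1)) = 4/(-5 + (1*(-5 + 3*(-5)))*(-4*1)) = 4/(-5 + (1*(-5 - 15))*(-4)) = 4/(-5 + (1*(-20))*(-4)) = 4/(-5 - 20*(-4)) = 4/(-5 + 80) = 4/75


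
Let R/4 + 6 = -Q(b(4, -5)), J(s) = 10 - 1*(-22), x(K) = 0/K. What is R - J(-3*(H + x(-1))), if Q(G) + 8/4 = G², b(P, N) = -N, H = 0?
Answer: -148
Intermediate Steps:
x(K) = 0
Q(G) = -2 + G²
J(s) = 32 (J(s) = 10 + 22 = 32)
R = -116 (R = -24 + 4*(-(-2 + (-1*(-5))²)) = -24 + 4*(-(-2 + 5²)) = -24 + 4*(-(-2 + 25)) = -24 + 4*(-1*23) = -24 + 4*(-23) = -24 - 92 = -116)
R - J(-3*(H + x(-1))) = -116 - 1*32 = -116 - 32 = -148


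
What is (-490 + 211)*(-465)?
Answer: 129735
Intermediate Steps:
(-490 + 211)*(-465) = -279*(-465) = 129735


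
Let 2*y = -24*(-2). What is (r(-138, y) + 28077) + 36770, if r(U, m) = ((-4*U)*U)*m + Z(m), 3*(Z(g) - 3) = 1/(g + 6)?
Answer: -158703659/90 ≈ -1.7634e+6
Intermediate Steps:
Z(g) = 3 + 1/(3*(6 + g)) (Z(g) = 3 + 1/(3*(g + 6)) = 3 + 1/(3*(6 + g)))
y = 24 (y = (-24*(-2))/2 = (½)*48 = 24)
r(U, m) = -4*m*U² + (55 + 9*m)/(3*(6 + m)) (r(U, m) = ((-4*U)*U)*m + (55 + 9*m)/(3*(6 + m)) = (-4*U²)*m + (55 + 9*m)/(3*(6 + m)) = -4*m*U² + (55 + 9*m)/(3*(6 + m)))
(r(-138, y) + 28077) + 36770 = ((55 + 9*24 - 12*24*(-138)²*(6 + 24))/(3*(6 + 24)) + 28077) + 36770 = ((⅓)*(55 + 216 - 12*24*19044*30)/30 + 28077) + 36770 = ((⅓)*(1/30)*(55 + 216 - 164540160) + 28077) + 36770 = ((⅓)*(1/30)*(-164539889) + 28077) + 36770 = (-164539889/90 + 28077) + 36770 = -162012959/90 + 36770 = -158703659/90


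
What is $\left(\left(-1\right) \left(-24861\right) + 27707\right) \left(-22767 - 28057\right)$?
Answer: $-2671716032$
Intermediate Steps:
$\left(\left(-1\right) \left(-24861\right) + 27707\right) \left(-22767 - 28057\right) = \left(24861 + 27707\right) \left(-50824\right) = 52568 \left(-50824\right) = -2671716032$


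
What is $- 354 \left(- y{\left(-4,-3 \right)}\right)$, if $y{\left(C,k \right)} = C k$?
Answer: $4248$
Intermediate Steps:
$- 354 \left(- y{\left(-4,-3 \right)}\right) = - 354 \left(- \left(-4\right) \left(-3\right)\right) = - 354 \left(\left(-1\right) 12\right) = \left(-354\right) \left(-12\right) = 4248$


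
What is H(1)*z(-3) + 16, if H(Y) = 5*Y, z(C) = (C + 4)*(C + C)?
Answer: -14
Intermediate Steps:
z(C) = 2*C*(4 + C) (z(C) = (4 + C)*(2*C) = 2*C*(4 + C))
H(1)*z(-3) + 16 = (5*1)*(2*(-3)*(4 - 3)) + 16 = 5*(2*(-3)*1) + 16 = 5*(-6) + 16 = -30 + 16 = -14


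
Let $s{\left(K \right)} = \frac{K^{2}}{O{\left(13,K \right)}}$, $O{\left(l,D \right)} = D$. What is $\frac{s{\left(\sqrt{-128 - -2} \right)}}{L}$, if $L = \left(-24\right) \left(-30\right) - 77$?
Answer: $\frac{3 i \sqrt{14}}{643} \approx 0.017457 i$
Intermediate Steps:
$L = 643$ ($L = 720 - 77 = 643$)
$s{\left(K \right)} = K$ ($s{\left(K \right)} = \frac{K^{2}}{K} = K$)
$\frac{s{\left(\sqrt{-128 - -2} \right)}}{L} = \frac{\sqrt{-128 - -2}}{643} = \sqrt{-128 + \left(-66 + 68\right)} \frac{1}{643} = \sqrt{-128 + 2} \cdot \frac{1}{643} = \sqrt{-126} \cdot \frac{1}{643} = 3 i \sqrt{14} \cdot \frac{1}{643} = \frac{3 i \sqrt{14}}{643}$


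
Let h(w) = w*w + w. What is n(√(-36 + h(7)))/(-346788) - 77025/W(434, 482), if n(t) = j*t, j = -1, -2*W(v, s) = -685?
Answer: -30810/137 + √5/173394 ≈ -224.89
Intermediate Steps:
h(w) = w + w² (h(w) = w² + w = w + w²)
W(v, s) = 685/2 (W(v, s) = -½*(-685) = 685/2)
n(t) = -t
n(√(-36 + h(7)))/(-346788) - 77025/W(434, 482) = -√(-36 + 7*(1 + 7))/(-346788) - 77025/685/2 = -√(-36 + 7*8)*(-1/346788) - 77025*2/685 = -√(-36 + 56)*(-1/346788) - 30810/137 = -√20*(-1/346788) - 30810/137 = -2*√5*(-1/346788) - 30810/137 = √5/173394 - 30810/137 = -30810/137 + √5/173394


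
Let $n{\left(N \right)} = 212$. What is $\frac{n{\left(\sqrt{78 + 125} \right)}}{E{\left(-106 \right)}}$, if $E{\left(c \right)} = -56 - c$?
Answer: $\frac{106}{25} \approx 4.24$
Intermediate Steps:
$\frac{n{\left(\sqrt{78 + 125} \right)}}{E{\left(-106 \right)}} = \frac{212}{-56 - -106} = \frac{212}{-56 + 106} = \frac{212}{50} = 212 \cdot \frac{1}{50} = \frac{106}{25}$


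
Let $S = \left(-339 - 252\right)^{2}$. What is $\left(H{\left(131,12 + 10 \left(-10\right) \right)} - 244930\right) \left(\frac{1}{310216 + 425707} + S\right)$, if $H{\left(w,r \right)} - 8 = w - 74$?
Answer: $- \frac{62941059804795860}{735923} \approx -8.5527 \cdot 10^{10}$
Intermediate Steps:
$H{\left(w,r \right)} = -66 + w$ ($H{\left(w,r \right)} = 8 + \left(w - 74\right) = 8 + \left(-74 + w\right) = -66 + w$)
$S = 349281$ ($S = \left(-591\right)^{2} = 349281$)
$\left(H{\left(131,12 + 10 \left(-10\right) \right)} - 244930\right) \left(\frac{1}{310216 + 425707} + S\right) = \left(\left(-66 + 131\right) - 244930\right) \left(\frac{1}{310216 + 425707} + 349281\right) = \left(65 - 244930\right) \left(\frac{1}{735923} + 349281\right) = - 244865 \left(\frac{1}{735923} + 349281\right) = \left(-244865\right) \frac{257043921364}{735923} = - \frac{62941059804795860}{735923}$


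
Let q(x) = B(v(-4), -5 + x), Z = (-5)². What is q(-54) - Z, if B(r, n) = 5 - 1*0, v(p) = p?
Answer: -20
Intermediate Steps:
B(r, n) = 5 (B(r, n) = 5 + 0 = 5)
Z = 25
q(x) = 5
q(-54) - Z = 5 - 1*25 = 5 - 25 = -20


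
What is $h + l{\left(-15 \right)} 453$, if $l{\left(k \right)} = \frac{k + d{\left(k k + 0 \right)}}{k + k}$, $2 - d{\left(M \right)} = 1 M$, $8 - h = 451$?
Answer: $\frac{15754}{5} \approx 3150.8$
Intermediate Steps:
$h = -443$ ($h = 8 - 451 = -443$)
$d{\left(M \right)} = 2 - M$ ($d{\left(M \right)} = 2 - 1 M = 2 - M$)
$l{\left(k \right)} = \frac{2 + k - k^{2}}{2 k}$ ($l{\left(k \right)} = \frac{k - \left(-2 + k k\right)}{k + k} = \frac{k - \left(-2 + k^{2}\right)}{2 k} = \left(k - \left(-2 + k^{2}\right)\right) \frac{1}{2 k} = \left(2 + k - k^{2}\right) \frac{1}{2 k} = \frac{2 + k - k^{2}}{2 k}$)
$h + l{\left(-15 \right)} 453 = -443 + \frac{2 - 15 - \left(-15\right)^{2}}{2 \left(-15\right)} 453 = -443 + \frac{1}{2} \left(- \frac{1}{15}\right) \left(2 - 15 - 225\right) 453 = -443 + \frac{1}{2} \left(- \frac{1}{15}\right) \left(-238\right) 453 = -443 + \frac{119}{15} \cdot 453 = -443 + \frac{17969}{5} = \frac{15754}{5}$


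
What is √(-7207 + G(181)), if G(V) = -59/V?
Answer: I*√236119206/181 ≈ 84.896*I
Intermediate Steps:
√(-7207 + G(181)) = √(-7207 - 59/181) = √(-1304526/181) = I*√236119206/181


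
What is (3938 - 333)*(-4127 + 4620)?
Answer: 1777265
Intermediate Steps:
(3938 - 333)*(-4127 + 4620) = 3605*493 = 1777265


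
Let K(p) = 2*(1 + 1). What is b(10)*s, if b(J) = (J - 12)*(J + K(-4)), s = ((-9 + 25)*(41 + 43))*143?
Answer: -5381376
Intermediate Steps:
K(p) = 4 (K(p) = 2*2 = 4)
s = 192192 (s = (16*84)*143 = 1344*143 = 192192)
b(J) = (-12 + J)*(4 + J) (b(J) = (J - 12)*(J + 4) = (-12 + J)*(4 + J))
b(10)*s = (-48 + 10² - 8*10)*192192 = (-48 + 100 - 80)*192192 = -28*192192 = -5381376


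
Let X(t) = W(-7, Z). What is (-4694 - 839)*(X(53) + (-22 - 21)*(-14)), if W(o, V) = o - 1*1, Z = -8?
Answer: -3286602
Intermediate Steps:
W(o, V) = -1 + o (W(o, V) = o - 1 = -1 + o)
X(t) = -8 (X(t) = -1 - 7 = -8)
(-4694 - 839)*(X(53) + (-22 - 21)*(-14)) = (-4694 - 839)*(-8 + (-22 - 21)*(-14)) = -5533*(-8 - 43*(-14)) = -5533*(-8 + 602) = -5533*594 = -3286602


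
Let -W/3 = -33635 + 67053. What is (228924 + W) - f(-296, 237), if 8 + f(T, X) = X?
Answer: 128441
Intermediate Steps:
f(T, X) = -8 + X
W = -100254 (W = -3*(-33635 + 67053) = -3*33418 = -100254)
(228924 + W) - f(-296, 237) = (228924 - 100254) - (-8 + 237) = 128670 - 1*229 = 128670 - 229 = 128441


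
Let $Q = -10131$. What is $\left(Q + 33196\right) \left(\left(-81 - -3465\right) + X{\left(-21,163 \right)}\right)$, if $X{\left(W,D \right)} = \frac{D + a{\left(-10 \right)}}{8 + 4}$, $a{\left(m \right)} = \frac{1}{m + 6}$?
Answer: $\frac{1253836465}{16} \approx 7.8365 \cdot 10^{7}$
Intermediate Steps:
$a{\left(m \right)} = \frac{1}{6 + m}$
$X{\left(W,D \right)} = - \frac{1}{48} + \frac{D}{12}$ ($X{\left(W,D \right)} = \frac{D + \frac{1}{6 - 10}}{8 + 4} = \frac{D + \frac{1}{-4}}{12} = \left(D - \frac{1}{4}\right) \frac{1}{12} = \left(- \frac{1}{4} + D\right) \frac{1}{12} = - \frac{1}{48} + \frac{D}{12}$)
$\left(Q + 33196\right) \left(\left(-81 - -3465\right) + X{\left(-21,163 \right)}\right) = \left(-10131 + 33196\right) \left(\left(-81 - -3465\right) + \left(- \frac{1}{48} + \frac{1}{12} \cdot 163\right)\right) = 23065 \left(\left(-81 + 3465\right) + \left(- \frac{1}{48} + \frac{163}{12}\right)\right) = 23065 \left(3384 + \frac{217}{16}\right) = 23065 \cdot \frac{54361}{16} = \frac{1253836465}{16}$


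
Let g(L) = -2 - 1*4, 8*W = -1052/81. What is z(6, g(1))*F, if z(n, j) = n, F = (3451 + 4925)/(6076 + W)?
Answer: 8141472/984049 ≈ 8.2734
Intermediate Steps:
W = -263/162 (W = (-1052/81)/8 = (-1052*1/81)/8 = (⅛)*(-1052/81) = -263/162 ≈ -1.6235)
g(L) = -6 (g(L) = -2 - 4 = -6)
F = 1356912/984049 (F = (3451 + 4925)/(6076 - 263/162) = 8376/(984049/162) = 8376*(162/984049) = 1356912/984049 ≈ 1.3789)
z(6, g(1))*F = 6*(1356912/984049) = 8141472/984049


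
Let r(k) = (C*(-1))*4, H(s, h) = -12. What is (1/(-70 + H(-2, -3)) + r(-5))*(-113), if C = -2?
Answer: -74015/82 ≈ -902.62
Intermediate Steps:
r(k) = 8 (r(k) = -2*(-1)*4 = 2*4 = 8)
(1/(-70 + H(-2, -3)) + r(-5))*(-113) = (1/(-70 - 12) + 8)*(-113) = (1/(-82) + 8)*(-113) = (-1/82 + 8)*(-113) = (655/82)*(-113) = -74015/82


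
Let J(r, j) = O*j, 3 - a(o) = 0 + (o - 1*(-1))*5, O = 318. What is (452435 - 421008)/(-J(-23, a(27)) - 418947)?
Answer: -31427/375381 ≈ -0.083720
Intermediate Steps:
a(o) = -2 - 5*o (a(o) = 3 - (0 + (o - 1*(-1))*5) = 3 - (0 + (o + 1)*5) = 3 - (0 + (1 + o)*5) = 3 - (0 + (5 + 5*o)) = 3 - (5 + 5*o) = 3 + (-5 - 5*o) = -2 - 5*o)
J(r, j) = 318*j
(452435 - 421008)/(-J(-23, a(27)) - 418947) = (452435 - 421008)/(-318*(-2 - 5*27) - 418947) = 31427/(-318*(-2 - 135) - 418947) = 31427/(-318*(-137) - 418947) = 31427/(-1*(-43566) - 418947) = 31427/(43566 - 418947) = 31427/(-375381) = 31427*(-1/375381) = -31427/375381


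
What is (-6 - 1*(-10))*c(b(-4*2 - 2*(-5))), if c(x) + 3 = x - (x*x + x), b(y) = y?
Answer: -28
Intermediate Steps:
c(x) = -3 - x**2 (c(x) = -3 + (x - (x*x + x)) = -3 + (x - (x**2 + x)) = -3 + (x - (x + x**2)) = -3 + (x + (-x - x**2)) = -3 - x**2)
(-6 - 1*(-10))*c(b(-4*2 - 2*(-5))) = (-6 - 1*(-10))*(-3 - (-4*2 - 2*(-5))**2) = (-6 + 10)*(-3 - (-8 + 10)**2) = 4*(-3 - 1*2**2) = 4*(-3 - 1*4) = 4*(-3 - 4) = 4*(-7) = -28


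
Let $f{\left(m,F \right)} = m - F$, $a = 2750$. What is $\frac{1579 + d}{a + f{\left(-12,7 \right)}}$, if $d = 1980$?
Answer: $\frac{3559}{2731} \approx 1.3032$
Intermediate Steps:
$\frac{1579 + d}{a + f{\left(-12,7 \right)}} = \frac{1579 + 1980}{2750 - 19} = \frac{3559}{2750 - 19} = \frac{3559}{2731}$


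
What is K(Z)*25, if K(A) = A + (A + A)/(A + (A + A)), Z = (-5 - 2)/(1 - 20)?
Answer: 1475/57 ≈ 25.877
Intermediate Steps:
Z = 7/19 (Z = -7/(-19) = -7*(-1/19) = 7/19 ≈ 0.36842)
K(A) = 2/3 + A (K(A) = A + (2*A)/(A + 2*A) = A + (2*A)/((3*A)) = A + (2*A)*(1/(3*A)) = A + 2/3 = 2/3 + A)
K(Z)*25 = (2/3 + 7/19)*25 = (59/57)*25 = 1475/57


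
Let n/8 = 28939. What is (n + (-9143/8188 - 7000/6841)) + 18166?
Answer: 13985370593961/56014108 ≈ 2.4968e+5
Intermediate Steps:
n = 231512 (n = 8*28939 = 231512)
(n + (-9143/8188 - 7000/6841)) + 18166 = (231512 + (-9143/8188 - 7000/6841)) + 18166 = (231512 - 119863263/56014108) + 18166 = 12967818308033/56014108 + 18166 = 13985370593961/56014108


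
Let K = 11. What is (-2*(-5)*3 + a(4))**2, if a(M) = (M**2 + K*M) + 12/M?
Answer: 8649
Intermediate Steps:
a(M) = M**2 + 11*M + 12/M (a(M) = (M**2 + 11*M) + 12/M = M**2 + 11*M + 12/M)
(-2*(-5)*3 + a(4))**2 = (-2*(-5)*3 + (12 + 4**2*(11 + 4))/4)**2 = (10*3 + (12 + 16*15)/4)**2 = (30 + (12 + 240)/4)**2 = (30 + (1/4)*252)**2 = (30 + 63)**2 = 93**2 = 8649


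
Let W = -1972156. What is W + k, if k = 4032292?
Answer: 2060136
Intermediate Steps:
W + k = -1972156 + 4032292 = 2060136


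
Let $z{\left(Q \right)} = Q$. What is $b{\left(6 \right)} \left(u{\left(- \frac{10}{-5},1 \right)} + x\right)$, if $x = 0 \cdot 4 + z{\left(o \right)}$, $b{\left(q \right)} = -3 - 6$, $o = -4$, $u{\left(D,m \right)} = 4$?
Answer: $0$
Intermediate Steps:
$b{\left(q \right)} = -9$ ($b{\left(q \right)} = -3 - 6 = -9$)
$x = -4$ ($x = 0 \cdot 4 - 4 = 0 - 4 = -4$)
$b{\left(6 \right)} \left(u{\left(- \frac{10}{-5},1 \right)} + x\right) = - 9 \left(4 - 4\right) = \left(-9\right) 0 = 0$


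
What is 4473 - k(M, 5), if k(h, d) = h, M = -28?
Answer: 4501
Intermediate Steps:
4473 - k(M, 5) = 4473 - 1*(-28) = 4473 + 28 = 4501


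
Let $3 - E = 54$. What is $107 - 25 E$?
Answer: $1382$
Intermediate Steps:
$E = -51$ ($E = 3 - 54 = -51$)
$107 - 25 E = 107 - -1275 = 107 + 1275 = 1382$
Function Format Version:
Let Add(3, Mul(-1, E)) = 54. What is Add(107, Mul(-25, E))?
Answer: 1382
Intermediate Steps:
E = -51 (E = Add(3, Mul(-1, 54)) = Add(3, -54) = -51)
Add(107, Mul(-25, E)) = Add(107, Mul(-25, -51)) = Add(107, 1275) = 1382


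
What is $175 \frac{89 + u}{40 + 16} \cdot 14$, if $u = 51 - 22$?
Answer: $\frac{10325}{2} \approx 5162.5$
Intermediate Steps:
$u = 29$ ($u = 51 - 22 = 29$)
$175 \frac{89 + u}{40 + 16} \cdot 14 = 175 \frac{89 + 29}{40 + 16} \cdot 14 = 175 \cdot \frac{118}{56} \cdot 14 = 175 \cdot 118 \cdot \frac{1}{56} \cdot 14 = 175 \cdot \frac{59}{28} \cdot 14 = \frac{1475}{4} \cdot 14 = \frac{10325}{2}$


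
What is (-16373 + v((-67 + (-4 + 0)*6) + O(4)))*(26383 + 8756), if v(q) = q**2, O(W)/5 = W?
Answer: -398195148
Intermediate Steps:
O(W) = 5*W
(-16373 + v((-67 + (-4 + 0)*6) + O(4)))*(26383 + 8756) = (-16373 + ((-67 + (-4 + 0)*6) + 5*4)**2)*(26383 + 8756) = (-16373 + ((-67 - 4*6) + 20)**2)*35139 = (-16373 + ((-67 - 24) + 20)**2)*35139 = (-16373 + (-91 + 20)**2)*35139 = (-16373 + (-71)**2)*35139 = (-16373 + 5041)*35139 = -11332*35139 = -398195148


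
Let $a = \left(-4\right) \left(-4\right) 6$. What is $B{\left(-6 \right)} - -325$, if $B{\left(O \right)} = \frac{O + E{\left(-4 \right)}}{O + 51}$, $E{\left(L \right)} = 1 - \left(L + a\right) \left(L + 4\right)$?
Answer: $\frac{2924}{9} \approx 324.89$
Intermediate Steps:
$a = 96$ ($a = 16 \cdot 6 = 96$)
$E{\left(L \right)} = 1 - \left(4 + L\right) \left(96 + L\right)$ ($E{\left(L \right)} = 1 - \left(L + 96\right) \left(L + 4\right) = 1 - \left(96 + L\right) \left(4 + L\right) = 1 - \left(4 + L\right) \left(96 + L\right)$)
$B{\left(O \right)} = \frac{1 + O}{51 + O}$ ($B{\left(O \right)} = \frac{O - -1}{O + 51} = \frac{O - -1}{51 + O} = \frac{O + 1}{51 + O} = \frac{1 + O}{51 + O}$)
$B{\left(-6 \right)} - -325 = \frac{1 - 6}{51 - 6} - -325 = \frac{1}{45} \left(-5\right) + 325 = - \frac{1}{9} + 325 = \frac{2924}{9}$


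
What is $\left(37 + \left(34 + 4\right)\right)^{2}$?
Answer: $5625$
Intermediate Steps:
$\left(37 + \left(34 + 4\right)\right)^{2} = \left(37 + 38\right)^{2} = 75^{2} = 5625$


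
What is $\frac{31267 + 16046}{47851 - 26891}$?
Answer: $\frac{47313}{20960} \approx 2.2573$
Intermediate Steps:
$\frac{31267 + 16046}{47851 - 26891} = \frac{47313}{20960}$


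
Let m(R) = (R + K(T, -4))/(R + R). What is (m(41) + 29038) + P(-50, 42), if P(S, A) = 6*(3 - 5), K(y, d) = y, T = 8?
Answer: 2380181/82 ≈ 29027.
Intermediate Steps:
P(S, A) = -12 (P(S, A) = 6*(-2) = -12)
m(R) = (8 + R)/(2*R) (m(R) = (R + 8)/(R + R) = (8 + R)/((2*R)) = (8 + R)*(1/(2*R)) = (8 + R)/(2*R))
(m(41) + 29038) + P(-50, 42) = ((½)*(8 + 41)/41 + 29038) - 12 = ((½)*(1/41)*49 + 29038) - 12 = (49/82 + 29038) - 12 = 2381165/82 - 12 = 2380181/82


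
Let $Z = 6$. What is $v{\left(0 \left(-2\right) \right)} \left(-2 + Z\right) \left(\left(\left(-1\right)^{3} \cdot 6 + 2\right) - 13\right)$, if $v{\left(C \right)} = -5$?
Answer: $340$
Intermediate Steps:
$v{\left(0 \left(-2\right) \right)} \left(-2 + Z\right) \left(\left(\left(-1\right)^{3} \cdot 6 + 2\right) - 13\right) = - 5 \left(-2 + 6\right) \left(\left(\left(-1\right)^{3} \cdot 6 + 2\right) - 13\right) = \left(-5\right) 4 \left(\left(\left(-1\right) 6 + 2\right) + \left(-25 + 12\right)\right) = - 20 \left(\left(-6 + 2\right) - 13\right) = - 20 \left(-4 - 13\right) = \left(-20\right) \left(-17\right) = 340$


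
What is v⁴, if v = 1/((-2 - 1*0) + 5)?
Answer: 1/81 ≈ 0.012346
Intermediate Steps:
v = ⅓ (v = 1/((-2 + 0) + 5) = 1/(-2 + 5) = 1/3 = ⅓ ≈ 0.33333)
v⁴ = (⅓)⁴ = 1/81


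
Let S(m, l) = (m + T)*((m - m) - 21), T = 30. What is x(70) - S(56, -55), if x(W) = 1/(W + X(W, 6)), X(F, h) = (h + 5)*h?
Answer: 245617/136 ≈ 1806.0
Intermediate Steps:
X(F, h) = h*(5 + h) (X(F, h) = (5 + h)*h = h*(5 + h))
S(m, l) = -630 - 21*m (S(m, l) = (m + 30)*((m - m) - 21) = (30 + m)*(0 - 21) = (30 + m)*(-21) = -630 - 21*m)
x(W) = 1/(66 + W) (x(W) = 1/(W + 6*(5 + 6)) = 1/(W + 6*11) = 1/(W + 66) = 1/(66 + W))
x(70) - S(56, -55) = 1/(66 + 70) - (-630 - 21*56) = 1/136 - (-630 - 1176) = 1/136 - 1*(-1806) = 1/136 + 1806 = 245617/136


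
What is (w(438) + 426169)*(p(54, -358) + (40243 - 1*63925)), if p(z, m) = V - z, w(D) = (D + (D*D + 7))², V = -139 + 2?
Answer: -882715769877370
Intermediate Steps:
V = -137
w(D) = (7 + D + D²)² (w(D) = (D + (D² + 7))² = (D + (7 + D²))² = (7 + D + D²)²)
p(z, m) = -137 - z
(w(438) + 426169)*(p(54, -358) + (40243 - 1*63925)) = ((7 + 438 + 438²)² + 426169)*((-137 - 1*54) + (40243 - 1*63925)) = ((7 + 438 + 191844)² + 426169)*((-137 - 54) + (40243 - 63925)) = (192289² + 426169)*(-191 - 23682) = (36975059521 + 426169)*(-23873) = 36975485690*(-23873) = -882715769877370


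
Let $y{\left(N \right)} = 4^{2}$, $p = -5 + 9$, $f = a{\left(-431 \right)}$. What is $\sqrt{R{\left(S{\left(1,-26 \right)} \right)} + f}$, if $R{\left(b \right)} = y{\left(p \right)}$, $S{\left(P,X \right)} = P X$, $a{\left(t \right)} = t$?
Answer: $i \sqrt{415} \approx 20.372 i$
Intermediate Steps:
$f = -431$
$p = 4$
$y{\left(N \right)} = 16$
$R{\left(b \right)} = 16$
$\sqrt{R{\left(S{\left(1,-26 \right)} \right)} + f} = \sqrt{16 - 431} = \sqrt{-415} = i \sqrt{415}$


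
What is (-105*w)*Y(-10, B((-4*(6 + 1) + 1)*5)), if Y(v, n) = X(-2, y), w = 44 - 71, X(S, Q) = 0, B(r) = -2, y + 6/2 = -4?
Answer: 0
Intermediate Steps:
y = -7 (y = -3 - 4 = -7)
w = -27
Y(v, n) = 0
(-105*w)*Y(-10, B((-4*(6 + 1) + 1)*5)) = -105*(-27)*0 = 2835*0 = 0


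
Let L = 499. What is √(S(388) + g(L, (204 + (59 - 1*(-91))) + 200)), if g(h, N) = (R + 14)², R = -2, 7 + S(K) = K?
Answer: 5*√21 ≈ 22.913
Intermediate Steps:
S(K) = -7 + K
g(h, N) = 144 (g(h, N) = (-2 + 14)² = 12² = 144)
√(S(388) + g(L, (204 + (59 - 1*(-91))) + 200)) = √((-7 + 388) + 144) = √(381 + 144) = √525 = 5*√21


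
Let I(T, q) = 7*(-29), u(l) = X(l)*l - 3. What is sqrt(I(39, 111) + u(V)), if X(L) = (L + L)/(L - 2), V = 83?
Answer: 2*I*sqrt(727)/9 ≈ 5.9918*I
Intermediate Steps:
X(L) = 2*L/(-2 + L) (X(L) = (2*L)/(-2 + L) = 2*L/(-2 + L))
u(l) = -3 + 2*l**2/(-2 + l) (u(l) = (2*l/(-2 + l))*l - 3 = 2*l**2/(-2 + l) - 3 = -3 + 2*l**2/(-2 + l))
I(T, q) = -203
sqrt(I(39, 111) + u(V)) = sqrt(-203 + (6 - 3*83 + 2*83**2)/(-2 + 83)) = sqrt(-203 + (6 - 249 + 2*6889)/81) = sqrt(-203 + (6 - 249 + 13778)/81) = sqrt(-203 + (1/81)*13535) = sqrt(-203 + 13535/81) = sqrt(-2908/81) = 2*I*sqrt(727)/9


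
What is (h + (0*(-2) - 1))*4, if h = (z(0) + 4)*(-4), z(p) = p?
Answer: -68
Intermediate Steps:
h = -16 (h = (0 + 4)*(-4) = 4*(-4) = -16)
(h + (0*(-2) - 1))*4 = (-16 + (0*(-2) - 1))*4 = (-16 + (0 - 1))*4 = (-16 - 1)*4 = -17*4 = -68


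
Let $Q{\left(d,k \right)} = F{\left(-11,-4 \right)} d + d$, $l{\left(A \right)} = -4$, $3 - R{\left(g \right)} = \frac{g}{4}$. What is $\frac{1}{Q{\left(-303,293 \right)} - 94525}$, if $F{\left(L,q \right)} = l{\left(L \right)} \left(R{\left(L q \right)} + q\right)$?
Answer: $- \frac{1}{109372} \approx -9.1431 \cdot 10^{-6}$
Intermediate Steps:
$R{\left(g \right)} = 3 - \frac{g}{4}$
$F{\left(L,q \right)} = -12 - 4 q + L q$ ($F{\left(L,q \right)} = - 4 \left(\left(3 - \frac{L q}{4}\right) + q\right) = - 4 \left(3 + q - \frac{L q}{4}\right) = -12 - 4 q + L q$)
$Q{\left(d,k \right)} = 49 d$ ($Q{\left(d,k \right)} = \left(-12 - -16 - -44\right) d + d = \left(-12 + 16 + 44\right) d + d = 48 d + d = 49 d$)
$\frac{1}{Q{\left(-303,293 \right)} - 94525} = \frac{1}{49 \left(-303\right) - 94525} = \frac{1}{-14847 - 94525} = \frac{1}{-109372} = - \frac{1}{109372}$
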